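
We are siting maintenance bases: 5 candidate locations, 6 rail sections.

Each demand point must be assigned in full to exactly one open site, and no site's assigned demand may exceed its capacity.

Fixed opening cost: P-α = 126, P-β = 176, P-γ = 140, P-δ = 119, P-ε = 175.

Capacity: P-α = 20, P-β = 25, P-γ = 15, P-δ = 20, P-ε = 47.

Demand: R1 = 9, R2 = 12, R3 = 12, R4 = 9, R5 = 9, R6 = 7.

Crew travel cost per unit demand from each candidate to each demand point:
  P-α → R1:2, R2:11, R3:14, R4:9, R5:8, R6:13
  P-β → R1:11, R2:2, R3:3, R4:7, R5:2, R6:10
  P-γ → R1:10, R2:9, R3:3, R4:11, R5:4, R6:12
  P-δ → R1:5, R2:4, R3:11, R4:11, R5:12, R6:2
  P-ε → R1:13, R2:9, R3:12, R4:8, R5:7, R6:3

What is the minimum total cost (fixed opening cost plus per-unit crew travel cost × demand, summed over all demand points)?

Open {P-α, P-β, P-δ}; cheapest assignment that respects the capacities:
  P-α (cap 20, load 18): R1, R4 — cost 9×2 + 9×9 = 99
  P-β (cap 25, load 21): R3, R5 — cost 12×3 + 9×2 = 54
  P-δ (cap 20, load 19): R2, R6 — cost 12×4 + 7×2 = 62
  Shipping 215, fixed 421 → total 636.
  Any other capacity-feasible assignment to {P-α, P-β, P-δ} ships for at least 215.
Compare {P-β, P-ε}: its best feasible assignment gives total 684.
Compare {P-α, P-β, P-ε}: its best feasible assignment gives total 711.
Every other set of open sites that can feasibly serve all demand totals ≥ 684 even under its best assignment. Minimum: 636.

636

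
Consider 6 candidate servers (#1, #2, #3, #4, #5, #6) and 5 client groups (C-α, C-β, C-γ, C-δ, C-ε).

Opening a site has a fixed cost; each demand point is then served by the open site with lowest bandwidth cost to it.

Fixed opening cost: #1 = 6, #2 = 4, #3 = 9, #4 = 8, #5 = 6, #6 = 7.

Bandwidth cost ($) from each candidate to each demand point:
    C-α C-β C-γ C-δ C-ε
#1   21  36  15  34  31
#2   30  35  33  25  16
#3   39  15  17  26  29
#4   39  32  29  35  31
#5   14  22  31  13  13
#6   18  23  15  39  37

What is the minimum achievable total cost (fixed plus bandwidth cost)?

87

Open {#3, #5}: assign each demand point to its cheapest open site.
  C-α→#5 14, C-β→#3 15, C-γ→#3 17, C-δ→#5 13, C-ε→#5 13
  bandwidth cost 72, fixed 15 → total 87.
Compare {#1, #5}: bandwidth cost 77 + fixed 12 = 89.
Compare {#5, #6}: bandwidth cost 77 + fixed 13 = 90.
Compare {#1, #3, #5}: bandwidth cost 70 + fixed 21 = 91.
All other subsets cost ≥ 89. Minimum total cost: 87.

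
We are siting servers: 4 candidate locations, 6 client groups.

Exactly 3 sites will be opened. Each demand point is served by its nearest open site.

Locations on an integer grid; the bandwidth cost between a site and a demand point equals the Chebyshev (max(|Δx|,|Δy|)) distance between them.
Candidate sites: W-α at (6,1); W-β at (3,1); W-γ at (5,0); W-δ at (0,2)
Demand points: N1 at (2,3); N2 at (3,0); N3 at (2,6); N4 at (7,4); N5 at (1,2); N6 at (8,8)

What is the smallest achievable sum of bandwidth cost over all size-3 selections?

18

Open {W-α, W-β, W-δ}.
  N1→W-β 2, N2→W-β 1, N3→W-δ 4, N4→W-α 3, N5→W-δ 1, N6→W-α 7  ⇒ total 18.
Compare {W-α, W-γ, W-δ}: total 19.
Compare {W-β, W-γ, W-δ}: total 19.
No size-3 selection does better; minimum is 18.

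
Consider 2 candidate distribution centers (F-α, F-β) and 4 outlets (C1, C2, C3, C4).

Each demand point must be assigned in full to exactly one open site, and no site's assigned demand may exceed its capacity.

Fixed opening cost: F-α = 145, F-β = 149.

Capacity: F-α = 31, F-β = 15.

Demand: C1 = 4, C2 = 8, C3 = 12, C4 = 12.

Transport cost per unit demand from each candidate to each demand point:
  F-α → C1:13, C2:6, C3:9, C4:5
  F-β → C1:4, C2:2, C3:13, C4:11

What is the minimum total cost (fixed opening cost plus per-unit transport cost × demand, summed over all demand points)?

Open {F-α, F-β}; cheapest assignment that respects the capacities:
  F-α (cap 31, load 24): C3, C4 — cost 12×9 + 12×5 = 168
  F-β (cap 15, load 12): C1, C2 — cost 4×4 + 8×2 = 32
  Shipping 200, fixed 294 → total 494.
  Any other capacity-feasible assignment to {F-α, F-β} ships for at least 200.
Total demand is 36 and no other set of sites has combined capacity ≥ 36, so {F-α, F-β} is the only feasible choice of open sites. Minimum: 494.

494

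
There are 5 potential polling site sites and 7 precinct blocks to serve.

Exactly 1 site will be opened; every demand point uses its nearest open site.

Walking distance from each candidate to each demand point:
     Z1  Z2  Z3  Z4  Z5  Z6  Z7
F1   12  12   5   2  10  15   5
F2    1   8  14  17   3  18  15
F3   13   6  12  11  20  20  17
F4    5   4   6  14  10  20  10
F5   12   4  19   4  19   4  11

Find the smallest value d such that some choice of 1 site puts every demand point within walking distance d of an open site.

Open {F1}.
  Farthest demand point is Z6 at walking distance 15 (to F1); all others are ≤ 15.
With {F2} the worst case is 18.
With {F5} the worst case is 19.
No size-1 selection achieves below 15.

15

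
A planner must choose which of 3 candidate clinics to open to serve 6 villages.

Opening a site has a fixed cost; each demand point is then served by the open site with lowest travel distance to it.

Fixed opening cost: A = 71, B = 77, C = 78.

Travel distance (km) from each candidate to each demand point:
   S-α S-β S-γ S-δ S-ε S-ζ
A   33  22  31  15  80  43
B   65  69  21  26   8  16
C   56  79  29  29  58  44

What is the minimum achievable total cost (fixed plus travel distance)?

Open {A, B}: assign each demand point to its cheapest open site.
  S-α→A 33, S-β→A 22, S-γ→B 21, S-δ→A 15, S-ε→B 8, S-ζ→B 16
  travel distance 115, fixed 148 → total 263.
Compare {B}: travel distance 205 + fixed 77 = 282.
Compare {A}: travel distance 224 + fixed 71 = 295.
Compare {A, B, C}: travel distance 115 + fixed 226 = 341.
All other subsets cost ≥ 282. Minimum total cost: 263.

263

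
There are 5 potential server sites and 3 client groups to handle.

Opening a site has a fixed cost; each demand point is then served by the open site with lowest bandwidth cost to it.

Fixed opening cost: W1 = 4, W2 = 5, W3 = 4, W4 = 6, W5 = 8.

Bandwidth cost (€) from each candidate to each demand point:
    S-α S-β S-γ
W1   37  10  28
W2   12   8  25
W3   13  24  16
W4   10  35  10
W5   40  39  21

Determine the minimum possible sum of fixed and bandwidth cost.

39

Open {W2, W4}: assign each demand point to its cheapest open site.
  S-α→W4 10, S-β→W2 8, S-γ→W4 10
  bandwidth cost 28, fixed 11 → total 39.
Compare {W1, W4}: bandwidth cost 30 + fixed 10 = 40.
Compare {W1, W2, W4}: bandwidth cost 28 + fixed 15 = 43.
Compare {W2, W3, W4}: bandwidth cost 28 + fixed 15 = 43.
All other subsets cost ≥ 40. Minimum total cost: 39.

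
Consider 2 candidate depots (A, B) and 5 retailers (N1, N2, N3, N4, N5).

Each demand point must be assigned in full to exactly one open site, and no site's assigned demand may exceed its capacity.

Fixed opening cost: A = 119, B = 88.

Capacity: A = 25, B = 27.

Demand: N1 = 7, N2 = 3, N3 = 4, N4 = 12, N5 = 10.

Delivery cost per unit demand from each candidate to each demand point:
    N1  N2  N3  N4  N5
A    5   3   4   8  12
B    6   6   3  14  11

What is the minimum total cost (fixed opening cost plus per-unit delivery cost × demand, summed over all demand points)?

Open {A, B}; cheapest assignment that respects the capacities:
  A (cap 25, load 22): N1, N2, N4 — cost 7×5 + 3×3 + 12×8 = 140
  B (cap 27, load 14): N3, N5 — cost 4×3 + 10×11 = 122
  Shipping 262, fixed 207 → total 469.
  Any other capacity-feasible assignment to {A, B} ships for at least 262.
Total demand is 36 and no other set of sites has combined capacity ≥ 36, so {A, B} is the only feasible choice of open sites. Minimum: 469.

469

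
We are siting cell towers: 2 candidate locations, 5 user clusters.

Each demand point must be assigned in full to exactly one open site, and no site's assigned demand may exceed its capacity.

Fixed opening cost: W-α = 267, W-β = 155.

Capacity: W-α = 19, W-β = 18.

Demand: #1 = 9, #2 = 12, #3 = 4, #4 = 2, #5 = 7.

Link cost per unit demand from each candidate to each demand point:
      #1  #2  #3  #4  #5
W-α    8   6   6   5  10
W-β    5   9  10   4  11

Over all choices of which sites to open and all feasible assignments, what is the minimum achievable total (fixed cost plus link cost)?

Open {W-α, W-β}; cheapest assignment that respects the capacities:
  W-α (cap 19, load 16): #2, #3 — cost 12×6 + 4×6 = 96
  W-β (cap 18, load 18): #1, #4, #5 — cost 9×5 + 2×4 + 7×11 = 130
  Shipping 226, fixed 422 → total 648.
  Any other capacity-feasible assignment to {W-α, W-β} ships for at least 226.
Total demand is 34 and no other set of sites has combined capacity ≥ 34, so {W-α, W-β} is the only feasible choice of open sites. Minimum: 648.

648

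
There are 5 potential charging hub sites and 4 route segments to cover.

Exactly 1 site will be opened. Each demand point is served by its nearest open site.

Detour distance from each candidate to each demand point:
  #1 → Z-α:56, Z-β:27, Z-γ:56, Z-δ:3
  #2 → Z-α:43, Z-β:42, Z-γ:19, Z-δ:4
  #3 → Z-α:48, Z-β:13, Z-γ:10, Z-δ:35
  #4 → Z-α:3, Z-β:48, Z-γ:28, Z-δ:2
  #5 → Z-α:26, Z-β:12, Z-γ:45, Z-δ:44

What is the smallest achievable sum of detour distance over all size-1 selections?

81

Open {#4}.
  Z-α→#4 3, Z-β→#4 48, Z-γ→#4 28, Z-δ→#4 2  ⇒ total 81.
Compare {#3}: total 106.
Compare {#2}: total 108.
No size-1 selection does better; minimum is 81.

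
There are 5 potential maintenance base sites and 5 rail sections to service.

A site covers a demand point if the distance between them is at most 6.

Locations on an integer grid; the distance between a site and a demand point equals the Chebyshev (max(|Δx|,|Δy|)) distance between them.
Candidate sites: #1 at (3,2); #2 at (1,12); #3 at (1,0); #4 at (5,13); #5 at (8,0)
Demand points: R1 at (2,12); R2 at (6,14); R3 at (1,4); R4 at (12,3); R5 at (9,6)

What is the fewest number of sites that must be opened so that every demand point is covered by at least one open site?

3

Coverage sets (demand points within 6 of each site):
  #1: {R3, R5}
  #2: {R1, R2}
  #3: {R3}
  #4: {R1, R2}
  #5: {R4, R5}
No 2 sites suffice: every size-2 union leaves at least one demand point uncovered.
But {#1, #2, #5} covers everything, so the minimum is 3.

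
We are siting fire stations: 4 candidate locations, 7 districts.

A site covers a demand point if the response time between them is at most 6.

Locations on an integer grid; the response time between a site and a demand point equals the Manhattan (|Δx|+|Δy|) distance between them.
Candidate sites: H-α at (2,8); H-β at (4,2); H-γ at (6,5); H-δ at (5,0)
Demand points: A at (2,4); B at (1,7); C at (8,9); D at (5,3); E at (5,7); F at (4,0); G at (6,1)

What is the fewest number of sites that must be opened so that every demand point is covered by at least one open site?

Coverage sets (demand points within 6 of each site):
  H-α: {A, B, E}
  H-β: {A, D, E, F, G}
  H-γ: {A, C, D, E, G}
  H-δ: {D, F, G}
No 2 sites suffice: every size-2 union leaves at least one demand point uncovered.
But {H-α, H-β, H-γ} covers everything, so the minimum is 3.

3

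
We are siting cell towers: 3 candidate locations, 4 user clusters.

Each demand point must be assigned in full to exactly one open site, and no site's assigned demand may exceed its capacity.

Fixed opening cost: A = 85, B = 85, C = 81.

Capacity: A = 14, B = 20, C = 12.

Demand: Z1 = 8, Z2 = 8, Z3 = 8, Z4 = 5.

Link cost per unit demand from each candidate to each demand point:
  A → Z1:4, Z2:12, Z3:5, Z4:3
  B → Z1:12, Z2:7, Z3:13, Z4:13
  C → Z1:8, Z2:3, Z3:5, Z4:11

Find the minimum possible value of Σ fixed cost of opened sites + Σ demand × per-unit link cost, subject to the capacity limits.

Open {A, B}; cheapest assignment that respects the capacities:
  A (cap 14, load 13): Z1, Z4 — cost 8×4 + 5×3 = 47
  B (cap 20, load 16): Z2, Z3 — cost 8×7 + 8×13 = 160
  Shipping 207, fixed 170 → total 377.
  Any other capacity-feasible assignment to {A, B} ships for at least 207.
Compare {A, B, C}: its best feasible assignment gives total 394.
Every other set of open sites that can feasibly serve all demand totals ≥ 394 even under its best assignment. Minimum: 377.

377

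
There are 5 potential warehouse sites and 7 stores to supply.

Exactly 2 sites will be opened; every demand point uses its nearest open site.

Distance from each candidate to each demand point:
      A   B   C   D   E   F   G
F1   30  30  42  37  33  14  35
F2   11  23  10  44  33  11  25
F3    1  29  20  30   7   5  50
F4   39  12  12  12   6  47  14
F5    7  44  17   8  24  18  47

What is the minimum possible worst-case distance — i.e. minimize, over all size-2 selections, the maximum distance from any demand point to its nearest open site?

Open {F2, F4}.
  Farthest demand point is G at distance 14 (to F4); all others are ≤ 14.
With {F3, F4} the worst case is 14.
With {F4, F5} the worst case is 18.
No size-2 selection achieves below 14.

14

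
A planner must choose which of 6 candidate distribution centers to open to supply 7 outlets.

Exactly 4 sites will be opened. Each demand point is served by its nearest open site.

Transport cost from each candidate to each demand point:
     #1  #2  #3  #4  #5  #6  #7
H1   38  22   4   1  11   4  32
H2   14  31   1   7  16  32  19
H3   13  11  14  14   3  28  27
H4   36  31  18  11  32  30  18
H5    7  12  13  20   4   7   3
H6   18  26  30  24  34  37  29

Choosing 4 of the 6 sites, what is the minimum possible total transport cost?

30

Open {H1, H2, H3, H5}.
  #1→H5 7, #2→H3 11, #3→H2 1, #4→H1 1, #5→H3 3, #6→H1 4, #7→H5 3  ⇒ total 30.
Compare {H1, H2, H4, H5}: total 32.
Compare {H1, H2, H5, H6}: total 32.
No size-4 selection does better; minimum is 30.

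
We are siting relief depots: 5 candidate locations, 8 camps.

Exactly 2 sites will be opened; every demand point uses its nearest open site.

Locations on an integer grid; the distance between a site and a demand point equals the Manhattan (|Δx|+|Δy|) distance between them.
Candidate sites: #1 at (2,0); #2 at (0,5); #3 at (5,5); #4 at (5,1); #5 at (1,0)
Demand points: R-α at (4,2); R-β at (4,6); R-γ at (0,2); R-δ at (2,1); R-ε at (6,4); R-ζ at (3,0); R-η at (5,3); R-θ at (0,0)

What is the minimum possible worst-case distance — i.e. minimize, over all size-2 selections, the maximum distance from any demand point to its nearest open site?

4

Open {#1, #3}.
  Farthest demand point is R-α at distance 4 (to #1); all others are ≤ 4.
With {#3, #5} the worst case is 4.
With {#2, #4} the worst case is 5.
No size-2 selection achieves below 4.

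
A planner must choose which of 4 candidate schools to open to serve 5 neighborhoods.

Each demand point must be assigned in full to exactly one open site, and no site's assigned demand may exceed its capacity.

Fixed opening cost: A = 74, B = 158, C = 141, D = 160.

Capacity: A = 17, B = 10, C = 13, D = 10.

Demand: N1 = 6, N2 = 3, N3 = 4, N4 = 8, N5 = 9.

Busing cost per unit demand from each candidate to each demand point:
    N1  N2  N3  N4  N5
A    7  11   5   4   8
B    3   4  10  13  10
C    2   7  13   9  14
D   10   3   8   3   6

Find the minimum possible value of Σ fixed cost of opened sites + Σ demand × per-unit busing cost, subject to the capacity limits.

404

Open {A, C}; cheapest assignment that respects the capacities:
  A (cap 17, load 17): N4, N5 — cost 8×4 + 9×8 = 104
  C (cap 13, load 13): N1, N2, N3 — cost 6×2 + 3×7 + 4×13 = 85
  Shipping 189, fixed 215 → total 404.
  Any other capacity-feasible assignment to {A, C} ships for at least 189.
Compare {A, C, D}: its best feasible assignment gives total 514.
Compare {A, B, D}: its best feasible assignment gives total 528.
Every other set of open sites that can feasibly serve all demand totals ≥ 514 even under its best assignment. Minimum: 404.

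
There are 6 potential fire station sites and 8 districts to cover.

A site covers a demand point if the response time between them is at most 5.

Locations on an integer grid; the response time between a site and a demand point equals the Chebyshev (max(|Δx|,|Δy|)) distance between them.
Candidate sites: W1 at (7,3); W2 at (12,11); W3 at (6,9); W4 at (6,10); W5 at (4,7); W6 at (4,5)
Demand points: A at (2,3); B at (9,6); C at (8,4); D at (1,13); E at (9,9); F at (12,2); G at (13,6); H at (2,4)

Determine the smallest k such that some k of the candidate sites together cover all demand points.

Coverage sets (demand points within 5 of each site):
  W1: {A, B, C, F, H}
  W2: {B, E, G}
  W3: {B, C, D, E, H}
  W4: {B, D, E}
  W5: {A, B, C, E, H}
  W6: {A, B, C, E, H}
No 2 sites suffice: every size-2 union leaves at least one demand point uncovered.
But {W1, W2, W3} covers everything, so the minimum is 3.

3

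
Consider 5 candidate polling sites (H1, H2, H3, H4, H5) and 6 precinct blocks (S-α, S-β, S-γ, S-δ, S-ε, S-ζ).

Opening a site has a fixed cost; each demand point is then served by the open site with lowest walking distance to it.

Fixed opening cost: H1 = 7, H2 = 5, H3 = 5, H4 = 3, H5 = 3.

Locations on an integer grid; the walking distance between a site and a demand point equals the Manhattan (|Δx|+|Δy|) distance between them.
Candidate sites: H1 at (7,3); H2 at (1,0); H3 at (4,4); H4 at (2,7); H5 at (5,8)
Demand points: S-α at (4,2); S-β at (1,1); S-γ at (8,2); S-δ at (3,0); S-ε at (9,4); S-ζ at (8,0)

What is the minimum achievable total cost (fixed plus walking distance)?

Open {H1, H2}: assign each demand point to its cheapest open site.
  S-α→H1 4, S-β→H2 1, S-γ→H1 2, S-δ→H2 2, S-ε→H1 3, S-ζ→H1 4
  walking distance 16, fixed 12 → total 28.
Compare {H1, H2, H3}: walking distance 14 + fixed 17 = 31.
Compare {H1, H2, H4}: walking distance 16 + fixed 15 = 31.
Compare {H1, H2, H5}: walking distance 16 + fixed 15 = 31.
All other subsets cost ≥ 31. Minimum total cost: 28.

28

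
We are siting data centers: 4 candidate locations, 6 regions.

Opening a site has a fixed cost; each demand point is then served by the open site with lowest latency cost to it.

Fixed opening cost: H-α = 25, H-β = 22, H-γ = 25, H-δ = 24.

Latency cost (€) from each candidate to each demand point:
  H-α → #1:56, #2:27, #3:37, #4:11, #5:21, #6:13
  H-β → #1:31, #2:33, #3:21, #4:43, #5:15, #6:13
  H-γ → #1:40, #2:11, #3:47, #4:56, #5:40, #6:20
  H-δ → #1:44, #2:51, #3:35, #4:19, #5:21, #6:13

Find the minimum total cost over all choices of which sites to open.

165

Open {H-α, H-β}: assign each demand point to its cheapest open site.
  #1→H-β 31, #2→H-α 27, #3→H-β 21, #4→H-α 11, #5→H-β 15, #6→H-α 13
  latency cost 118, fixed 47 → total 165.
Compare {H-α, H-β, H-γ}: latency cost 102 + fixed 72 = 174.
Compare {H-β}: latency cost 156 + fixed 22 = 178.
Compare {H-β, H-δ}: latency cost 132 + fixed 46 = 178.
All other subsets cost ≥ 174. Minimum total cost: 165.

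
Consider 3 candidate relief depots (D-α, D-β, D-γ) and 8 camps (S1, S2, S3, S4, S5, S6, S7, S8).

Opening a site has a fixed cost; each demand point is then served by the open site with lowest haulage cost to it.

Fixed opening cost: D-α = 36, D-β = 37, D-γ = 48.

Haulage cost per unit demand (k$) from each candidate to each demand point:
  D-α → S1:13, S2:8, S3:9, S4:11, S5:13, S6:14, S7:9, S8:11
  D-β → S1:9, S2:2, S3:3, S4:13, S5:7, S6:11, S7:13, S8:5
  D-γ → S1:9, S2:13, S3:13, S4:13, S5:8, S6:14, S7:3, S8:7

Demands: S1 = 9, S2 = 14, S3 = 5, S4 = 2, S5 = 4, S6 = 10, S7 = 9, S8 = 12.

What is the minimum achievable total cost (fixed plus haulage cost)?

Open {D-β, D-γ}: assign each demand point to its cheapest open site.
  S1→D-β 9×9=81, S2→D-β 14×2=28, S3→D-β 5×3=15, S4→D-β 2×13=26, S5→D-β 4×7=28, S6→D-β 10×11=110, S7→D-γ 9×3=27, S8→D-β 12×5=60
  haulage cost 375, fixed 85 → total 460.
Compare {D-α, D-β, D-γ}: haulage cost 371 + fixed 121 = 492.
Compare {D-α, D-β}: haulage cost 425 + fixed 73 = 498.
Compare {D-β}: haulage cost 465 + fixed 37 = 502.
All other subsets cost ≥ 492. Minimum total cost: 460.

460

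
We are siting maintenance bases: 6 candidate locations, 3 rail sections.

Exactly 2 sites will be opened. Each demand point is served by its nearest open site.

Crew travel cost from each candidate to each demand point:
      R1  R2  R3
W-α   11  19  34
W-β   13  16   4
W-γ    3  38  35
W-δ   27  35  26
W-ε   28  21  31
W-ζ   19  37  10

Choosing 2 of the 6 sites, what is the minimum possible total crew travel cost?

Open {W-β, W-γ}.
  R1→W-γ 3, R2→W-β 16, R3→W-β 4  ⇒ total 23.
Compare {W-α, W-β}: total 31.
Compare {W-β, W-δ}: total 33.
No size-2 selection does better; minimum is 23.

23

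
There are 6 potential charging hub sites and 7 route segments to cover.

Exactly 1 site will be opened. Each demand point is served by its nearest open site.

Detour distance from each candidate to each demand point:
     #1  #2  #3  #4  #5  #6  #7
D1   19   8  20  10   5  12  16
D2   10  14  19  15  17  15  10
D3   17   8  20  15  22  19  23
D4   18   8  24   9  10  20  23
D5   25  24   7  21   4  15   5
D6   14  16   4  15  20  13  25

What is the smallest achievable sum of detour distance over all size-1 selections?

90

Open {D1}.
  #1→D1 19, #2→D1 8, #3→D1 20, #4→D1 10, #5→D1 5, #6→D1 12, #7→D1 16  ⇒ total 90.
Compare {D2}: total 100.
Compare {D5}: total 101.
No size-1 selection does better; minimum is 90.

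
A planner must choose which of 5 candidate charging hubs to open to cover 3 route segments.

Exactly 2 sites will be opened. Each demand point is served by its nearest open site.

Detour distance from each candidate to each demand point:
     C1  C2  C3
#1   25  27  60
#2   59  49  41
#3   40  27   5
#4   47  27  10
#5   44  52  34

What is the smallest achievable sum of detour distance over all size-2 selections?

Open {#1, #3}.
  C1→#1 25, C2→#1 27, C3→#3 5  ⇒ total 57.
Compare {#1, #4}: total 62.
Compare {#2, #3}: total 72.
No size-2 selection does better; minimum is 57.

57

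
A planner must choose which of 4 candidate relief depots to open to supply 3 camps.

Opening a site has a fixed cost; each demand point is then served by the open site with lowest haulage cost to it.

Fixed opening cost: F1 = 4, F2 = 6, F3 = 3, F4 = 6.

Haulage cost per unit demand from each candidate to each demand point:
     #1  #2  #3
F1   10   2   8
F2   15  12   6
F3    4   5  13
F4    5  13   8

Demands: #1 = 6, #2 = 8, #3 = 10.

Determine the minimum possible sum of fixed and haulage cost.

113

Open {F1, F2, F3}: assign each demand point to its cheapest open site.
  #1→F3 6×4=24, #2→F1 8×2=16, #3→F2 10×6=60
  haulage cost 100, fixed 13 → total 113.
Compare {F1, F2, F3, F4}: haulage cost 100 + fixed 19 = 119.
Compare {F1, F2, F4}: haulage cost 106 + fixed 16 = 122.
Compare {F1, F3}: haulage cost 120 + fixed 7 = 127.
All other subsets cost ≥ 119. Minimum total cost: 113.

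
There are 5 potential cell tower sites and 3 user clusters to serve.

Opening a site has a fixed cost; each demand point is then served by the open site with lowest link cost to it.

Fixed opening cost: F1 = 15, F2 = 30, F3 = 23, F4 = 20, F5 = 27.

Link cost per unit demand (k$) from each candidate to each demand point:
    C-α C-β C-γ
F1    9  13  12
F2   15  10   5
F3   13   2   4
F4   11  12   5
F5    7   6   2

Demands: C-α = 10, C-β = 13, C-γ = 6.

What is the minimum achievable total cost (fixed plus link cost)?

158

Open {F3, F5}: assign each demand point to its cheapest open site.
  C-α→F5 10×7=70, C-β→F3 13×2=26, C-γ→F5 6×2=12
  link cost 108, fixed 50 → total 158.
Compare {F1, F3, F5}: link cost 108 + fixed 65 = 173.
Compare {F1, F3}: link cost 140 + fixed 38 = 178.
Compare {F3, F4, F5}: link cost 108 + fixed 70 = 178.
All other subsets cost ≥ 173. Minimum total cost: 158.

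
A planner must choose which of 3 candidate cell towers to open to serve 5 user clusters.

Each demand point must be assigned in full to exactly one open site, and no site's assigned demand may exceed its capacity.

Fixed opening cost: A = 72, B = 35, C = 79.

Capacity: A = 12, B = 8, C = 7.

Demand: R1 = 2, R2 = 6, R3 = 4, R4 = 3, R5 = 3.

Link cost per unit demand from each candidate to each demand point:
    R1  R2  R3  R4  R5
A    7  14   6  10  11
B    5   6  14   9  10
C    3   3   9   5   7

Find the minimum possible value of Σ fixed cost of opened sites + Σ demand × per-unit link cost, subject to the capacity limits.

240

Open {A, B}; cheapest assignment that respects the capacities:
  A (cap 12, load 10): R3, R4, R5 — cost 4×6 + 3×10 + 3×11 = 87
  B (cap 8, load 8): R1, R2 — cost 2×5 + 6×6 = 46
  Shipping 133, fixed 107 → total 240.
  Any other capacity-feasible assignment to {A, B} ships for at least 133.
Compare {A, C}: its best feasible assignment gives total 270.
Compare {A, B, C}: its best feasible assignment gives total 292.
Every other set of open sites that can feasibly serve all demand totals ≥ 270 even under its best assignment. Minimum: 240.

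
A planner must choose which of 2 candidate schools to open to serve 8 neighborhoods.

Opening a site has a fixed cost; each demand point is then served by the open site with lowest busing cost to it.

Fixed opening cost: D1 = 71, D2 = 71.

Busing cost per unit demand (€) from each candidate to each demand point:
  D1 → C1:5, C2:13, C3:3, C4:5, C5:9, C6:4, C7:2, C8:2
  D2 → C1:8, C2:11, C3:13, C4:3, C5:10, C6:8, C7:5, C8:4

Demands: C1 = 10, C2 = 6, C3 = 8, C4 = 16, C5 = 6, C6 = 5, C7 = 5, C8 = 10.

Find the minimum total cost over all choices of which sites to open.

Open {D1}: assign each demand point to its cheapest open site.
  C1→D1 10×5=50, C2→D1 6×13=78, C3→D1 8×3=24, C4→D1 16×5=80, C5→D1 6×9=54, C6→D1 5×4=20, C7→D1 5×2=10, C8→D1 10×2=20
  busing cost 336, fixed 71 → total 407.
Compare {D1, D2}: busing cost 292 + fixed 142 = 434.
Compare {D2}: busing cost 463 + fixed 71 = 534.

407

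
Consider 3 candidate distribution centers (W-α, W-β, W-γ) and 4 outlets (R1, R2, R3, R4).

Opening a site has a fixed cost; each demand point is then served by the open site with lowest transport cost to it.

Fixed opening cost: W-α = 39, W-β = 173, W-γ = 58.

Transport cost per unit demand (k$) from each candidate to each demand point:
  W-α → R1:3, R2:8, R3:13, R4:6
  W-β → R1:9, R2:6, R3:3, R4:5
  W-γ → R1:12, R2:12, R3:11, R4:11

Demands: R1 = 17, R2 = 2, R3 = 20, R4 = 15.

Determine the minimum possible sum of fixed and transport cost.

Open {W-α, W-β}: assign each demand point to its cheapest open site.
  R1→W-α 17×3=51, R2→W-β 2×6=12, R3→W-β 20×3=60, R4→W-β 15×5=75
  transport cost 198, fixed 212 → total 410.
Compare {W-α}: transport cost 417 + fixed 39 = 456.
Compare {W-α, W-β, W-γ}: transport cost 198 + fixed 270 = 468.
Compare {W-β}: transport cost 300 + fixed 173 = 473.
All other subsets cost ≥ 456. Minimum total cost: 410.

410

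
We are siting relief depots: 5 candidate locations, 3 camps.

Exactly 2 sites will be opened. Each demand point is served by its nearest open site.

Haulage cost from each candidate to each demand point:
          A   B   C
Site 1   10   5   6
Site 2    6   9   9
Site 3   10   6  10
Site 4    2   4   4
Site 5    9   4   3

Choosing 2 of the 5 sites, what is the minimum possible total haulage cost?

9

Open {Site 4, Site 5}.
  A→Site 4 2, B→Site 4 4, C→Site 5 3  ⇒ total 9.
Compare {Site 1, Site 4}: total 10.
Compare {Site 2, Site 4}: total 10.
No size-2 selection does better; minimum is 9.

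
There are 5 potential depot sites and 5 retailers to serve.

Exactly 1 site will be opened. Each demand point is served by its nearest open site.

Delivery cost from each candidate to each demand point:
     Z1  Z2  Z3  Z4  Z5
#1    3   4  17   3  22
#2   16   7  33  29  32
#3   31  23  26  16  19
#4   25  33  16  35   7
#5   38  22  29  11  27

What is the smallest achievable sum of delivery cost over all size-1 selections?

Open {#1}.
  Z1→#1 3, Z2→#1 4, Z3→#1 17, Z4→#1 3, Z5→#1 22  ⇒ total 49.
Compare {#3}: total 115.
Compare {#4}: total 116.
No size-1 selection does better; minimum is 49.

49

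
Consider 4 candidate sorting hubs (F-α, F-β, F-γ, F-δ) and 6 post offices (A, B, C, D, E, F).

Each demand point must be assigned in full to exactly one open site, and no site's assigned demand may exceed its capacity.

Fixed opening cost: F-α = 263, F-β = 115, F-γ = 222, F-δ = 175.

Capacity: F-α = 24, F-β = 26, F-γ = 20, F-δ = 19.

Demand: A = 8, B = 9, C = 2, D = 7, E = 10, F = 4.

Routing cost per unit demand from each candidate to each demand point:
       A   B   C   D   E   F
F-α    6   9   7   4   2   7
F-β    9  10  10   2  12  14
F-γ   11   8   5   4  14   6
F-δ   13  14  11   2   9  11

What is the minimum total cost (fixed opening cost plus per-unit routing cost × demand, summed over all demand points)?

Open {F-α, F-β}; cheapest assignment that respects the capacities:
  F-α (cap 24, load 24): A, C, E, F — cost 8×6 + 2×7 + 10×2 + 4×7 = 110
  F-β (cap 26, load 16): B, D — cost 9×10 + 7×2 = 104
  Shipping 214, fixed 378 → total 592.
  Any other capacity-feasible assignment to {F-α, F-β} ships for at least 214.
Compare {F-β, F-δ}: its best feasible assignment gives total 620.
Compare {F-β, F-γ}: its best feasible assignment gives total 649.
Every other set of open sites that can feasibly serve all demand totals ≥ 620 even under its best assignment. Minimum: 592.

592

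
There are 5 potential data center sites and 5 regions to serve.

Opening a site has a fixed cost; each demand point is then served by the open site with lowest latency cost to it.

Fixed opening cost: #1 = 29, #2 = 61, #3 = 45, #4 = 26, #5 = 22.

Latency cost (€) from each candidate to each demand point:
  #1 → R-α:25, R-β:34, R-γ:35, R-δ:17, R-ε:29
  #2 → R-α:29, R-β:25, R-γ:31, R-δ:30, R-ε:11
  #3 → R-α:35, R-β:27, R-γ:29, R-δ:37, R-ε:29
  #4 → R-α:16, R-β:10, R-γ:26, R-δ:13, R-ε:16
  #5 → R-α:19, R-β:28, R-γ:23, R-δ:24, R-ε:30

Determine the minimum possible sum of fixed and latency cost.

107

Open {#4}: assign each demand point to its cheapest open site.
  R-α→#4 16, R-β→#4 10, R-γ→#4 26, R-δ→#4 13, R-ε→#4 16
  latency cost 81, fixed 26 → total 107.
Compare {#4, #5}: latency cost 78 + fixed 48 = 126.
Compare {#1, #4}: latency cost 81 + fixed 55 = 136.
Compare {#5}: latency cost 124 + fixed 22 = 146.
All other subsets cost ≥ 126. Minimum total cost: 107.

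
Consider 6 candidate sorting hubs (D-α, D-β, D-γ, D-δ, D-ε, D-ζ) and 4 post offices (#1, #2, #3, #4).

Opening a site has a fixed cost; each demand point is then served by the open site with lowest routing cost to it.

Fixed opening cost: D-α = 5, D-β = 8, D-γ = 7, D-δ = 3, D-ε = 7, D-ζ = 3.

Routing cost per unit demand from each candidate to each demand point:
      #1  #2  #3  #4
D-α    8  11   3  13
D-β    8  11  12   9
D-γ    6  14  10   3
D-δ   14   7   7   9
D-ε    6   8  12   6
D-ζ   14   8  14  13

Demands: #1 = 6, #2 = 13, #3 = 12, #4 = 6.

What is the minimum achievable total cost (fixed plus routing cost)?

196

Open {D-α, D-γ, D-δ}: assign each demand point to its cheapest open site.
  #1→D-γ 6×6=36, #2→D-δ 13×7=91, #3→D-α 12×3=36, #4→D-γ 6×3=18
  routing cost 181, fixed 15 → total 196.
Compare {D-α, D-γ, D-δ, D-ζ}: routing cost 181 + fixed 18 = 199.
Compare {D-α, D-γ, D-δ, D-ε}: routing cost 181 + fixed 22 = 203.
Compare {D-α, D-β, D-γ, D-δ}: routing cost 181 + fixed 23 = 204.
All other subsets cost ≥ 199. Minimum total cost: 196.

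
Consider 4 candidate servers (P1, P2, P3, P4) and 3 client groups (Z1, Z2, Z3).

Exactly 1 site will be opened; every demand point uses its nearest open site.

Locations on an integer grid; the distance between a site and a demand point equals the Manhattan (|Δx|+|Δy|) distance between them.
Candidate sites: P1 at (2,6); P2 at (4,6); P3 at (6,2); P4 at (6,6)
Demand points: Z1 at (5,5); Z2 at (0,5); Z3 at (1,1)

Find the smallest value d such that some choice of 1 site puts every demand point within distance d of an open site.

6

Open {P1}.
  Farthest demand point is Z3 at distance 6 (to P1); all others are ≤ 6.
With {P2} the worst case is 8.
With {P3} the worst case is 9.
No size-1 selection achieves below 6.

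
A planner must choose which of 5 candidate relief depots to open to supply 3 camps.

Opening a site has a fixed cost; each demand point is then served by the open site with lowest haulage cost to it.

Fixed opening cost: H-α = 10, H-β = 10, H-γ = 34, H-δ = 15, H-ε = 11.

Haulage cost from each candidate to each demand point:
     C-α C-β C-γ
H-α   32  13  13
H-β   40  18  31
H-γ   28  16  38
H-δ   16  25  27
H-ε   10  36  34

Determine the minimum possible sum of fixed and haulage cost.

Open {H-α, H-ε}: assign each demand point to its cheapest open site.
  C-α→H-ε 10, C-β→H-α 13, C-γ→H-α 13
  haulage cost 36, fixed 21 → total 57.
Compare {H-α, H-δ}: haulage cost 42 + fixed 25 = 67.
Compare {H-α, H-β, H-ε}: haulage cost 36 + fixed 31 = 67.
Compare {H-α}: haulage cost 58 + fixed 10 = 68.
All other subsets cost ≥ 67. Minimum total cost: 57.

57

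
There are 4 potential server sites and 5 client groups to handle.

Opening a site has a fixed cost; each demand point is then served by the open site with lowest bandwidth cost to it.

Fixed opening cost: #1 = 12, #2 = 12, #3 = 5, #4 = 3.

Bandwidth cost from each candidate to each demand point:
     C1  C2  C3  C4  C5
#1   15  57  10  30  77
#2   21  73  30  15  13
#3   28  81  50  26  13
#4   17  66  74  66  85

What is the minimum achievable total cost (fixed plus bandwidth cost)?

134

Open {#1, #2}: assign each demand point to its cheapest open site.
  C1→#1 15, C2→#1 57, C3→#1 10, C4→#2 15, C5→#2 13
  bandwidth cost 110, fixed 24 → total 134.
Compare {#1, #2, #4}: bandwidth cost 110 + fixed 27 = 137.
Compare {#1, #3}: bandwidth cost 121 + fixed 17 = 138.
Compare {#1, #2, #3}: bandwidth cost 110 + fixed 29 = 139.
All other subsets cost ≥ 137. Minimum total cost: 134.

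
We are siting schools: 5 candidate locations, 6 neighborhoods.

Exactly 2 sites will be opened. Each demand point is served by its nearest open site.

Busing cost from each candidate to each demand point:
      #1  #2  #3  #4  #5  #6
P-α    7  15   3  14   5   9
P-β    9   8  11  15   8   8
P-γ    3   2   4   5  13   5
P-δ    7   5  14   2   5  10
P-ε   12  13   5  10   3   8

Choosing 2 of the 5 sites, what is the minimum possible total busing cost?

Open {P-γ, P-δ}.
  #1→P-γ 3, #2→P-γ 2, #3→P-γ 4, #4→P-δ 2, #5→P-δ 5, #6→P-γ 5  ⇒ total 21.
Compare {P-γ, P-ε}: total 22.
Compare {P-α, P-γ}: total 23.
No size-2 selection does better; minimum is 21.

21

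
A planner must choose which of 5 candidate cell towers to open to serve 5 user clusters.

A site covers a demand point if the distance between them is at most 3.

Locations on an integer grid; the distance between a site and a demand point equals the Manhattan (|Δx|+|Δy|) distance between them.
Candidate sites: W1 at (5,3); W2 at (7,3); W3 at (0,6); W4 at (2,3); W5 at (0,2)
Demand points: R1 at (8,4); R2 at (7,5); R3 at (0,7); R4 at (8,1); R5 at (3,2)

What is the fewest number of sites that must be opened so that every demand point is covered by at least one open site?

Coverage sets (demand points within 3 of each site):
  W1: {R5}
  W2: {R1, R2, R4}
  W3: {R3}
  W4: {R5}
  W5: {R5}
No 2 sites suffice: every size-2 union leaves at least one demand point uncovered.
But {W1, W2, W3} covers everything, so the minimum is 3.

3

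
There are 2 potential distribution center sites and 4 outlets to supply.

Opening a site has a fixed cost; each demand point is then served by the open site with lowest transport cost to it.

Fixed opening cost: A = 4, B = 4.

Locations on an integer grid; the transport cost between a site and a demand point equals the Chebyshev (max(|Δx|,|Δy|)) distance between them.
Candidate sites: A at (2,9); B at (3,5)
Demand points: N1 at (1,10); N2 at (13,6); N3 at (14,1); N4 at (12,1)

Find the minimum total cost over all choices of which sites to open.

Open {A}: assign each demand point to its cheapest open site.
  N1→A 1, N2→A 11, N3→A 12, N4→A 10
  transport cost 34, fixed 4 → total 38.
Compare {B}: transport cost 35 + fixed 4 = 39.
Compare {A, B}: transport cost 31 + fixed 8 = 39.

38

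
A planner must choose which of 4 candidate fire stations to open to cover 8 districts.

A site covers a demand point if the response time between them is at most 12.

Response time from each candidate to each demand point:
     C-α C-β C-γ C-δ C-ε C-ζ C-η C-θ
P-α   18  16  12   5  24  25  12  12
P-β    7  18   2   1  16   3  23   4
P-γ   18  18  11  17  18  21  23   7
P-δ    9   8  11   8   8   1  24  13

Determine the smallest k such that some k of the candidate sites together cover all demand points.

2

Coverage sets (demand points within 12 of each site):
  P-α: {C-γ, C-δ, C-η, C-θ}
  P-β: {C-α, C-γ, C-δ, C-ζ, C-θ}
  P-γ: {C-γ, C-θ}
  P-δ: {C-α, C-β, C-γ, C-δ, C-ε, C-ζ}
No single site covers all 8 demand points.
But {P-α, P-δ} covers everything, so the minimum is 2.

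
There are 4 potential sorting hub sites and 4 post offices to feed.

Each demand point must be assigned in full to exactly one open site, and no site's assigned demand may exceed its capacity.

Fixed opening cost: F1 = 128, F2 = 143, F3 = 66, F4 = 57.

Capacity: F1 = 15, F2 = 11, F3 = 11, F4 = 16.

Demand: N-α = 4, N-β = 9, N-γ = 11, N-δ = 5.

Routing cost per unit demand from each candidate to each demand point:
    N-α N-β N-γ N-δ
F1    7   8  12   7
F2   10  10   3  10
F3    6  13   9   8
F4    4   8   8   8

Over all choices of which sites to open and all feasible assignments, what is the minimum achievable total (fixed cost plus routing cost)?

396

Open {F1, F4}; cheapest assignment that respects the capacities:
  F1 (cap 15, load 14): N-β, N-δ — cost 9×8 + 5×7 = 107
  F4 (cap 16, load 15): N-α, N-γ — cost 4×4 + 11×8 = 104
  Shipping 211, fixed 185 → total 396.
  Any other capacity-feasible assignment to {F1, F4} ships for at least 211.
Compare {F2, F3, F4}: its best feasible assignment gives total 427.
Compare {F1, F3, F4}: its best feasible assignment gives total 462.
Every other set of open sites that can feasibly serve all demand totals ≥ 427 even under its best assignment. Minimum: 396.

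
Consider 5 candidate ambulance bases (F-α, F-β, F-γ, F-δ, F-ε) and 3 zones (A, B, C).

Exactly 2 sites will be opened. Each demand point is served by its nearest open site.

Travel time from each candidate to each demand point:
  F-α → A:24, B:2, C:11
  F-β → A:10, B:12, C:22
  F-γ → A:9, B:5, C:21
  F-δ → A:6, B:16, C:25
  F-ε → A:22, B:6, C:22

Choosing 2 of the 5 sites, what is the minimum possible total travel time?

19

Open {F-α, F-δ}.
  A→F-δ 6, B→F-α 2, C→F-α 11  ⇒ total 19.
Compare {F-α, F-γ}: total 22.
Compare {F-α, F-β}: total 23.
No size-2 selection does better; minimum is 19.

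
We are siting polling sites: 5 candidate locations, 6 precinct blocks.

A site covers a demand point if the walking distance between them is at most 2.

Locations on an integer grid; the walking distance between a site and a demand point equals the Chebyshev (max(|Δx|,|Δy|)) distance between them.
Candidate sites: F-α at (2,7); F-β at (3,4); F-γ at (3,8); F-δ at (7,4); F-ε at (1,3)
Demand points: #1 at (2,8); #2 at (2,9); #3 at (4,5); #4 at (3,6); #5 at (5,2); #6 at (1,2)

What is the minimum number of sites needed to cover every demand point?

2

Coverage sets (demand points within 2 of each site):
  F-α: {#1, #2, #3, #4}
  F-β: {#3, #4, #5, #6}
  F-γ: {#1, #2, #4}
  F-δ: {#5}
  F-ε: {#6}
No single site covers all 6 demand points.
But {F-α, F-β} covers everything, so the minimum is 2.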